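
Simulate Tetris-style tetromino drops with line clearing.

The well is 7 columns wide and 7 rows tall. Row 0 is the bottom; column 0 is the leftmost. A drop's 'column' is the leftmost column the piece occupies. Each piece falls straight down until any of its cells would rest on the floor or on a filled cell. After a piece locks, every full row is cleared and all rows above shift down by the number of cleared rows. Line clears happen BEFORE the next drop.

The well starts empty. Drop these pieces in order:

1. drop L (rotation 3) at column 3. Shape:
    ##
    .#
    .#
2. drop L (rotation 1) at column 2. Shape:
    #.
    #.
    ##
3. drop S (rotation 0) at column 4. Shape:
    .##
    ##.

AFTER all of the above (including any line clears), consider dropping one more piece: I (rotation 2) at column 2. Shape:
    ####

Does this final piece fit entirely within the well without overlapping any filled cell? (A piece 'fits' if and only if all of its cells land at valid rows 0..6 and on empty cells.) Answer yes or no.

Drop 1: L rot3 at col 3 lands with bottom-row=0; cleared 0 line(s) (total 0); column heights now [0 0 0 3 3 0 0], max=3
Drop 2: L rot1 at col 2 lands with bottom-row=3; cleared 0 line(s) (total 0); column heights now [0 0 6 4 3 0 0], max=6
Drop 3: S rot0 at col 4 lands with bottom-row=3; cleared 0 line(s) (total 0); column heights now [0 0 6 4 4 5 5], max=6
Test piece I rot2 at col 2 (width 4): heights before test = [0 0 6 4 4 5 5]; fits = True

Answer: yes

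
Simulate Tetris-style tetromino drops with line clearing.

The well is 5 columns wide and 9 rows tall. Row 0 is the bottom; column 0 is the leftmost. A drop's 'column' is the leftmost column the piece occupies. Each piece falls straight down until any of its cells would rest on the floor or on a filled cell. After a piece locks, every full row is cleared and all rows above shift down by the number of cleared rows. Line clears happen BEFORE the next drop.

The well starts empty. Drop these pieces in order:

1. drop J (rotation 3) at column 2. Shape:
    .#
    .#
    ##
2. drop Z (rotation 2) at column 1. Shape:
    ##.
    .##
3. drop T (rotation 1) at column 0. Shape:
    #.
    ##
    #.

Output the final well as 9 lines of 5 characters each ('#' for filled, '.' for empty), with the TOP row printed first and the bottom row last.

Drop 1: J rot3 at col 2 lands with bottom-row=0; cleared 0 line(s) (total 0); column heights now [0 0 1 3 0], max=3
Drop 2: Z rot2 at col 1 lands with bottom-row=3; cleared 0 line(s) (total 0); column heights now [0 5 5 4 0], max=5
Drop 3: T rot1 at col 0 lands with bottom-row=4; cleared 0 line(s) (total 0); column heights now [7 6 5 4 0], max=7

Answer: .....
.....
#....
##...
###..
..##.
...#.
...#.
..##.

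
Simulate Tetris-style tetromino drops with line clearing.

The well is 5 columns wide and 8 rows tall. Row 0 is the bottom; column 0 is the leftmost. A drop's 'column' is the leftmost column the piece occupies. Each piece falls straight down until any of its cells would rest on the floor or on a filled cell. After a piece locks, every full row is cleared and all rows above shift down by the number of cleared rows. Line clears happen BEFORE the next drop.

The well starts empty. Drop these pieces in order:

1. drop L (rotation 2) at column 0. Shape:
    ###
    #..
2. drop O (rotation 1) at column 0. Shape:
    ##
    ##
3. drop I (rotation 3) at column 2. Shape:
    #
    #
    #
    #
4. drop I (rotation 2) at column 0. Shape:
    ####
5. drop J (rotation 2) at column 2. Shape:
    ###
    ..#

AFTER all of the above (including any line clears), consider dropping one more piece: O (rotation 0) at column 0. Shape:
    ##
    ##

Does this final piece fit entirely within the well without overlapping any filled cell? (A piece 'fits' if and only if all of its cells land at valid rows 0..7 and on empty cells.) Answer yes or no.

Answer: yes

Derivation:
Drop 1: L rot2 at col 0 lands with bottom-row=0; cleared 0 line(s) (total 0); column heights now [2 2 2 0 0], max=2
Drop 2: O rot1 at col 0 lands with bottom-row=2; cleared 0 line(s) (total 0); column heights now [4 4 2 0 0], max=4
Drop 3: I rot3 at col 2 lands with bottom-row=2; cleared 0 line(s) (total 0); column heights now [4 4 6 0 0], max=6
Drop 4: I rot2 at col 0 lands with bottom-row=6; cleared 0 line(s) (total 0); column heights now [7 7 7 7 0], max=7
Drop 5: J rot2 at col 2 lands with bottom-row=6; cleared 1 line(s) (total 1); column heights now [4 4 7 7 7], max=7
Test piece O rot0 at col 0 (width 2): heights before test = [4 4 7 7 7]; fits = True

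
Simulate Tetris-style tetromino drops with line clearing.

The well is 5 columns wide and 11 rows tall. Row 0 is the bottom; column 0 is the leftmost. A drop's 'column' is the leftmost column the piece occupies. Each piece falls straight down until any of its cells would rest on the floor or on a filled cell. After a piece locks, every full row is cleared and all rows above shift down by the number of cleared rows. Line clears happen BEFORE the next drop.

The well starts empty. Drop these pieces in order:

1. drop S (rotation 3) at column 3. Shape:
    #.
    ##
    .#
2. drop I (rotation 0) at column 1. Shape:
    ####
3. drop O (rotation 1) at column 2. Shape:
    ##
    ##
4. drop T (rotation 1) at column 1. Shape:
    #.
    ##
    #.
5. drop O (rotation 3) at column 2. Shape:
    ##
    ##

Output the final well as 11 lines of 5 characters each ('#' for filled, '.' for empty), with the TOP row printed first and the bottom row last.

Drop 1: S rot3 at col 3 lands with bottom-row=0; cleared 0 line(s) (total 0); column heights now [0 0 0 3 2], max=3
Drop 2: I rot0 at col 1 lands with bottom-row=3; cleared 0 line(s) (total 0); column heights now [0 4 4 4 4], max=4
Drop 3: O rot1 at col 2 lands with bottom-row=4; cleared 0 line(s) (total 0); column heights now [0 4 6 6 4], max=6
Drop 4: T rot1 at col 1 lands with bottom-row=5; cleared 0 line(s) (total 0); column heights now [0 8 7 6 4], max=8
Drop 5: O rot3 at col 2 lands with bottom-row=7; cleared 0 line(s) (total 0); column heights now [0 8 9 9 4], max=9

Answer: .....
.....
..##.
.###.
.##..
.###.
..##.
.####
...#.
...##
....#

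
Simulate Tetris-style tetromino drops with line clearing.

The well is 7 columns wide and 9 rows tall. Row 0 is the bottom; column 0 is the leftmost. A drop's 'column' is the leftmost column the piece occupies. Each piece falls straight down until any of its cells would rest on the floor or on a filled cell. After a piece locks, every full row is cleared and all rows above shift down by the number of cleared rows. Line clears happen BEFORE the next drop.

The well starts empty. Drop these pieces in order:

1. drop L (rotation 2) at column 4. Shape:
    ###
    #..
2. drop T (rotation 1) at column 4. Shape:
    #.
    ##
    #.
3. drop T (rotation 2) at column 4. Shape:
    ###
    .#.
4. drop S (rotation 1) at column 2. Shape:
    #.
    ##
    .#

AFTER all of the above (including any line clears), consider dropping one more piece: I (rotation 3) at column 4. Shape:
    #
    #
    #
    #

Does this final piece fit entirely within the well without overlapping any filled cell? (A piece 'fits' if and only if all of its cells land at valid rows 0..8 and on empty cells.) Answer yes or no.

Answer: no

Derivation:
Drop 1: L rot2 at col 4 lands with bottom-row=0; cleared 0 line(s) (total 0); column heights now [0 0 0 0 2 2 2], max=2
Drop 2: T rot1 at col 4 lands with bottom-row=2; cleared 0 line(s) (total 0); column heights now [0 0 0 0 5 4 2], max=5
Drop 3: T rot2 at col 4 lands with bottom-row=4; cleared 0 line(s) (total 0); column heights now [0 0 0 0 6 6 6], max=6
Drop 4: S rot1 at col 2 lands with bottom-row=0; cleared 0 line(s) (total 0); column heights now [0 0 3 2 6 6 6], max=6
Test piece I rot3 at col 4 (width 1): heights before test = [0 0 3 2 6 6 6]; fits = False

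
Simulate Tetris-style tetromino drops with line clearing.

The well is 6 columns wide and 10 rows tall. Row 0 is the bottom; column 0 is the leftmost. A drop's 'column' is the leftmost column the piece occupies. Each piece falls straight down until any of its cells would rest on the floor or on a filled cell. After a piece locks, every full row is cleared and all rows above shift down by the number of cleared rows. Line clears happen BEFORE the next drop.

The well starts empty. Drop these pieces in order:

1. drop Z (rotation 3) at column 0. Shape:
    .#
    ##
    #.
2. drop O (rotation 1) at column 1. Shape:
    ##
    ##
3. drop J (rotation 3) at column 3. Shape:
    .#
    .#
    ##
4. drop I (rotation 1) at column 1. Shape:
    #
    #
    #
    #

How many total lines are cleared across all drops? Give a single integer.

Answer: 0

Derivation:
Drop 1: Z rot3 at col 0 lands with bottom-row=0; cleared 0 line(s) (total 0); column heights now [2 3 0 0 0 0], max=3
Drop 2: O rot1 at col 1 lands with bottom-row=3; cleared 0 line(s) (total 0); column heights now [2 5 5 0 0 0], max=5
Drop 3: J rot3 at col 3 lands with bottom-row=0; cleared 0 line(s) (total 0); column heights now [2 5 5 1 3 0], max=5
Drop 4: I rot1 at col 1 lands with bottom-row=5; cleared 0 line(s) (total 0); column heights now [2 9 5 1 3 0], max=9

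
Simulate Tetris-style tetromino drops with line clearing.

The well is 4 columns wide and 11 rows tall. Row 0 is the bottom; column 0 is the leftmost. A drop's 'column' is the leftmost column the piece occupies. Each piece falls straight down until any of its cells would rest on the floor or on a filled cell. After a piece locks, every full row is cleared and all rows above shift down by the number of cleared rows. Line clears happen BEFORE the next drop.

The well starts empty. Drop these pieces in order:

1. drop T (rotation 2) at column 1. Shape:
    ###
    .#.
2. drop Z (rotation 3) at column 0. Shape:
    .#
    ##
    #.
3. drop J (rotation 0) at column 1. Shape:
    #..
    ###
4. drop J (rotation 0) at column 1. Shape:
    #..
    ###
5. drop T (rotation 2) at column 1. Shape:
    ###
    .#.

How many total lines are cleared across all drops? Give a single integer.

Drop 1: T rot2 at col 1 lands with bottom-row=0; cleared 0 line(s) (total 0); column heights now [0 2 2 2], max=2
Drop 2: Z rot3 at col 0 lands with bottom-row=1; cleared 1 line(s) (total 1); column heights now [2 3 1 0], max=3
Drop 3: J rot0 at col 1 lands with bottom-row=3; cleared 0 line(s) (total 1); column heights now [2 5 4 4], max=5
Drop 4: J rot0 at col 1 lands with bottom-row=5; cleared 0 line(s) (total 1); column heights now [2 7 6 6], max=7
Drop 5: T rot2 at col 1 lands with bottom-row=6; cleared 0 line(s) (total 1); column heights now [2 8 8 8], max=8

Answer: 1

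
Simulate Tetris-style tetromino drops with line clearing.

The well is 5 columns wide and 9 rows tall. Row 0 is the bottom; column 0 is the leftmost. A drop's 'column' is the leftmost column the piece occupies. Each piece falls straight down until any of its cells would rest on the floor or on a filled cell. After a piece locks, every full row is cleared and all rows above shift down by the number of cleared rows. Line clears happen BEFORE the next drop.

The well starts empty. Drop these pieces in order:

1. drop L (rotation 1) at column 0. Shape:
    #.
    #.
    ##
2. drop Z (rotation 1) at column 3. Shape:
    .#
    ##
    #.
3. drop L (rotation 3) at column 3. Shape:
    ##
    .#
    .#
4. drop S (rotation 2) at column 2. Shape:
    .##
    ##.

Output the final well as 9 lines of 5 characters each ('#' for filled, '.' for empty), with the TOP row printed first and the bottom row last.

Drop 1: L rot1 at col 0 lands with bottom-row=0; cleared 0 line(s) (total 0); column heights now [3 1 0 0 0], max=3
Drop 2: Z rot1 at col 3 lands with bottom-row=0; cleared 0 line(s) (total 0); column heights now [3 1 0 2 3], max=3
Drop 3: L rot3 at col 3 lands with bottom-row=3; cleared 0 line(s) (total 0); column heights now [3 1 0 6 6], max=6
Drop 4: S rot2 at col 2 lands with bottom-row=6; cleared 0 line(s) (total 0); column heights now [3 1 7 8 8], max=8

Answer: .....
...##
..##.
...##
....#
....#
#...#
#..##
##.#.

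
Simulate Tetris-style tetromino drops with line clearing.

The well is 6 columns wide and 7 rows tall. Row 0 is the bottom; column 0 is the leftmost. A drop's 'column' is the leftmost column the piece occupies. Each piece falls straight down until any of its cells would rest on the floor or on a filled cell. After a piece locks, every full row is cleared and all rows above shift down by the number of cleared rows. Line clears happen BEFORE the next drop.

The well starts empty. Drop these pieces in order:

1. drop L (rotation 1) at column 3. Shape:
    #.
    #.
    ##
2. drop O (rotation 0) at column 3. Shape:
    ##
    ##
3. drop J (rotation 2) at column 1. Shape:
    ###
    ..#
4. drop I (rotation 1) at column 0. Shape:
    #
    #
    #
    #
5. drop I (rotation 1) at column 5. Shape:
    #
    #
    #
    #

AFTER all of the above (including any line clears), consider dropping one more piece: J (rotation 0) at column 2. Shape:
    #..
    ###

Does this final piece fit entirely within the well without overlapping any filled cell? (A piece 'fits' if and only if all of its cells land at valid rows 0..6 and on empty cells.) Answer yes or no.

Answer: no

Derivation:
Drop 1: L rot1 at col 3 lands with bottom-row=0; cleared 0 line(s) (total 0); column heights now [0 0 0 3 1 0], max=3
Drop 2: O rot0 at col 3 lands with bottom-row=3; cleared 0 line(s) (total 0); column heights now [0 0 0 5 5 0], max=5
Drop 3: J rot2 at col 1 lands with bottom-row=5; cleared 0 line(s) (total 0); column heights now [0 7 7 7 5 0], max=7
Drop 4: I rot1 at col 0 lands with bottom-row=0; cleared 0 line(s) (total 0); column heights now [4 7 7 7 5 0], max=7
Drop 5: I rot1 at col 5 lands with bottom-row=0; cleared 0 line(s) (total 0); column heights now [4 7 7 7 5 4], max=7
Test piece J rot0 at col 2 (width 3): heights before test = [4 7 7 7 5 4]; fits = False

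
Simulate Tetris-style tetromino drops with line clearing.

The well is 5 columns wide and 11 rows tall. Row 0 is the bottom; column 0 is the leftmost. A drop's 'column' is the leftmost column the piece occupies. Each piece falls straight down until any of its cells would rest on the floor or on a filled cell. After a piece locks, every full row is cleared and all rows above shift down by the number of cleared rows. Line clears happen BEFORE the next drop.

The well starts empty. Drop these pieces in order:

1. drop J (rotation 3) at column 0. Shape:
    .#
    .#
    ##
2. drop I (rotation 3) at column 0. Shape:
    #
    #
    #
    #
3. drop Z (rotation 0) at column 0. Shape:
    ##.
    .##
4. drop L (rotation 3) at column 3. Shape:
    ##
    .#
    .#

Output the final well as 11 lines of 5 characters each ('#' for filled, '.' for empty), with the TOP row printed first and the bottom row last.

Drop 1: J rot3 at col 0 lands with bottom-row=0; cleared 0 line(s) (total 0); column heights now [1 3 0 0 0], max=3
Drop 2: I rot3 at col 0 lands with bottom-row=1; cleared 0 line(s) (total 0); column heights now [5 3 0 0 0], max=5
Drop 3: Z rot0 at col 0 lands with bottom-row=4; cleared 0 line(s) (total 0); column heights now [6 6 5 0 0], max=6
Drop 4: L rot3 at col 3 lands with bottom-row=0; cleared 0 line(s) (total 0); column heights now [6 6 5 3 3], max=6

Answer: .....
.....
.....
.....
.....
##...
###..
#....
##.##
##..#
##..#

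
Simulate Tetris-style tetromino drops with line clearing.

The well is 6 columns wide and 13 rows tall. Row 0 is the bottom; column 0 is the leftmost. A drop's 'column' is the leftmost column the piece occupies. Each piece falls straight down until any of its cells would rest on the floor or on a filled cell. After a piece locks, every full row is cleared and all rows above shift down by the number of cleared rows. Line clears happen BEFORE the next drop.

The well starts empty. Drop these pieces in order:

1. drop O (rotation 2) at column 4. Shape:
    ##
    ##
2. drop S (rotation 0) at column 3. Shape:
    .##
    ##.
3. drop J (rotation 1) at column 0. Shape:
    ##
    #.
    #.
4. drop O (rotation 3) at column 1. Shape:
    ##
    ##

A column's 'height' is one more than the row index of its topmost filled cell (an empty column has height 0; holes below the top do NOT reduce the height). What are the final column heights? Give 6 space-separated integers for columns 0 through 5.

Answer: 3 5 5 3 4 4

Derivation:
Drop 1: O rot2 at col 4 lands with bottom-row=0; cleared 0 line(s) (total 0); column heights now [0 0 0 0 2 2], max=2
Drop 2: S rot0 at col 3 lands with bottom-row=2; cleared 0 line(s) (total 0); column heights now [0 0 0 3 4 4], max=4
Drop 3: J rot1 at col 0 lands with bottom-row=0; cleared 0 line(s) (total 0); column heights now [3 3 0 3 4 4], max=4
Drop 4: O rot3 at col 1 lands with bottom-row=3; cleared 0 line(s) (total 0); column heights now [3 5 5 3 4 4], max=5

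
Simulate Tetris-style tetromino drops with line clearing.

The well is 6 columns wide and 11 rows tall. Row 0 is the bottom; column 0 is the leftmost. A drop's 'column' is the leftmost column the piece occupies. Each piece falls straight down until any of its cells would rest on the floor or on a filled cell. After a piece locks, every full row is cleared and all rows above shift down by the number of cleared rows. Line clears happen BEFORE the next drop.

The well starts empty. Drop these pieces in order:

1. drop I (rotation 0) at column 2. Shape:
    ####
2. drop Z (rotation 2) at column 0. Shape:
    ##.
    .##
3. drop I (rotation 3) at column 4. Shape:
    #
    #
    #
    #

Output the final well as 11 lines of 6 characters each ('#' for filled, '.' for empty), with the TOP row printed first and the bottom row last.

Answer: ......
......
......
......
......
......
....#.
....#.
##..#.
.##.#.
..####

Derivation:
Drop 1: I rot0 at col 2 lands with bottom-row=0; cleared 0 line(s) (total 0); column heights now [0 0 1 1 1 1], max=1
Drop 2: Z rot2 at col 0 lands with bottom-row=1; cleared 0 line(s) (total 0); column heights now [3 3 2 1 1 1], max=3
Drop 3: I rot3 at col 4 lands with bottom-row=1; cleared 0 line(s) (total 0); column heights now [3 3 2 1 5 1], max=5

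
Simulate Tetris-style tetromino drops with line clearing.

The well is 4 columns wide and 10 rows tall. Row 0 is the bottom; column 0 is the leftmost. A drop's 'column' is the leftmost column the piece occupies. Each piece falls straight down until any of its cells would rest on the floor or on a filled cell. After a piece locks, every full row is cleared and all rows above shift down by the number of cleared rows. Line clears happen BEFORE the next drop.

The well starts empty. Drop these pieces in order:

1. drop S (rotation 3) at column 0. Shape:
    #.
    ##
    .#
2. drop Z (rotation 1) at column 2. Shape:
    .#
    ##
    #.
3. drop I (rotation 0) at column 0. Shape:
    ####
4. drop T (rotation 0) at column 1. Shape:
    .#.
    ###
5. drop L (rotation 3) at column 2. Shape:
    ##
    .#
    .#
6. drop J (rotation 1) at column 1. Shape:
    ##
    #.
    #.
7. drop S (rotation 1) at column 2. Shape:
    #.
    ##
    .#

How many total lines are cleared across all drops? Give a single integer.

Drop 1: S rot3 at col 0 lands with bottom-row=0; cleared 0 line(s) (total 0); column heights now [3 2 0 0], max=3
Drop 2: Z rot1 at col 2 lands with bottom-row=0; cleared 1 line(s) (total 1); column heights now [2 1 1 2], max=2
Drop 3: I rot0 at col 0 lands with bottom-row=2; cleared 1 line(s) (total 2); column heights now [2 1 1 2], max=2
Drop 4: T rot0 at col 1 lands with bottom-row=2; cleared 0 line(s) (total 2); column heights now [2 3 4 3], max=4
Drop 5: L rot3 at col 2 lands with bottom-row=3; cleared 0 line(s) (total 2); column heights now [2 3 6 6], max=6
Drop 6: J rot1 at col 1 lands with bottom-row=4; cleared 0 line(s) (total 2); column heights now [2 7 7 6], max=7
Drop 7: S rot1 at col 2 lands with bottom-row=6; cleared 0 line(s) (total 2); column heights now [2 7 9 8], max=9

Answer: 2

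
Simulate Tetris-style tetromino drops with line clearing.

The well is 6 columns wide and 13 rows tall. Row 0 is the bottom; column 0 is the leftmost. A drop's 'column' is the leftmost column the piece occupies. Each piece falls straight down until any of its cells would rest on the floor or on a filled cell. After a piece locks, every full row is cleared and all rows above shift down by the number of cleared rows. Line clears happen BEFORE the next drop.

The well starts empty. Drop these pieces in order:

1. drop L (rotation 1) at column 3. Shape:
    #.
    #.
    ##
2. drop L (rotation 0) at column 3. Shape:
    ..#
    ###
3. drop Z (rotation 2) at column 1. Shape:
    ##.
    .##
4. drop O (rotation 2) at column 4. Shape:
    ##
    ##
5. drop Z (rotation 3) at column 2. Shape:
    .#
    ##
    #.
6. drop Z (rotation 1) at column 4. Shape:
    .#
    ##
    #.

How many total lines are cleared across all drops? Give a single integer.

Drop 1: L rot1 at col 3 lands with bottom-row=0; cleared 0 line(s) (total 0); column heights now [0 0 0 3 1 0], max=3
Drop 2: L rot0 at col 3 lands with bottom-row=3; cleared 0 line(s) (total 0); column heights now [0 0 0 4 4 5], max=5
Drop 3: Z rot2 at col 1 lands with bottom-row=4; cleared 0 line(s) (total 0); column heights now [0 6 6 5 4 5], max=6
Drop 4: O rot2 at col 4 lands with bottom-row=5; cleared 0 line(s) (total 0); column heights now [0 6 6 5 7 7], max=7
Drop 5: Z rot3 at col 2 lands with bottom-row=6; cleared 0 line(s) (total 0); column heights now [0 6 8 9 7 7], max=9
Drop 6: Z rot1 at col 4 lands with bottom-row=7; cleared 0 line(s) (total 0); column heights now [0 6 8 9 9 10], max=10

Answer: 0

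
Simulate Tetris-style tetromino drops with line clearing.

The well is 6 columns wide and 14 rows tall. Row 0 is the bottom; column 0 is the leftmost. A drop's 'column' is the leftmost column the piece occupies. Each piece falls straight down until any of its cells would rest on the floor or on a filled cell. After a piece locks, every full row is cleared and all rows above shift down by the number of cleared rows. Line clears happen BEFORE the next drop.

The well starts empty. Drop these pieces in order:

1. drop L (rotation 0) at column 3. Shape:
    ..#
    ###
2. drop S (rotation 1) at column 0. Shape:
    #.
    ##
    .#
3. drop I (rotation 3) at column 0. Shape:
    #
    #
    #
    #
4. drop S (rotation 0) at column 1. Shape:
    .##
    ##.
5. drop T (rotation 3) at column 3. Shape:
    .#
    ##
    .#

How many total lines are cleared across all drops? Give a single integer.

Drop 1: L rot0 at col 3 lands with bottom-row=0; cleared 0 line(s) (total 0); column heights now [0 0 0 1 1 2], max=2
Drop 2: S rot1 at col 0 lands with bottom-row=0; cleared 0 line(s) (total 0); column heights now [3 2 0 1 1 2], max=3
Drop 3: I rot3 at col 0 lands with bottom-row=3; cleared 0 line(s) (total 0); column heights now [7 2 0 1 1 2], max=7
Drop 4: S rot0 at col 1 lands with bottom-row=2; cleared 0 line(s) (total 0); column heights now [7 3 4 4 1 2], max=7
Drop 5: T rot3 at col 3 lands with bottom-row=3; cleared 0 line(s) (total 0); column heights now [7 3 4 5 6 2], max=7

Answer: 0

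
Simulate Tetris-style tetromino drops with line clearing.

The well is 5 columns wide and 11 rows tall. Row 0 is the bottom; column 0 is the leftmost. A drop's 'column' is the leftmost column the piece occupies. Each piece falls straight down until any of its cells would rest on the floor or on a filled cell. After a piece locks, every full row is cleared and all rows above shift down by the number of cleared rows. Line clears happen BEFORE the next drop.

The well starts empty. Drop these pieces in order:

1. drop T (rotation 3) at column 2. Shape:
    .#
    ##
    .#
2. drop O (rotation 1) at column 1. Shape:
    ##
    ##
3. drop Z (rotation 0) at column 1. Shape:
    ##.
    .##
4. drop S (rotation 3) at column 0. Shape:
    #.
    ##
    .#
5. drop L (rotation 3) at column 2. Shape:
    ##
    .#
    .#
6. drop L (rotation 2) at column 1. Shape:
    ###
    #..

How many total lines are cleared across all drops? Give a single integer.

Answer: 0

Derivation:
Drop 1: T rot3 at col 2 lands with bottom-row=0; cleared 0 line(s) (total 0); column heights now [0 0 2 3 0], max=3
Drop 2: O rot1 at col 1 lands with bottom-row=2; cleared 0 line(s) (total 0); column heights now [0 4 4 3 0], max=4
Drop 3: Z rot0 at col 1 lands with bottom-row=4; cleared 0 line(s) (total 0); column heights now [0 6 6 5 0], max=6
Drop 4: S rot3 at col 0 lands with bottom-row=6; cleared 0 line(s) (total 0); column heights now [9 8 6 5 0], max=9
Drop 5: L rot3 at col 2 lands with bottom-row=5; cleared 0 line(s) (total 0); column heights now [9 8 8 8 0], max=9
Drop 6: L rot2 at col 1 lands with bottom-row=8; cleared 0 line(s) (total 0); column heights now [9 10 10 10 0], max=10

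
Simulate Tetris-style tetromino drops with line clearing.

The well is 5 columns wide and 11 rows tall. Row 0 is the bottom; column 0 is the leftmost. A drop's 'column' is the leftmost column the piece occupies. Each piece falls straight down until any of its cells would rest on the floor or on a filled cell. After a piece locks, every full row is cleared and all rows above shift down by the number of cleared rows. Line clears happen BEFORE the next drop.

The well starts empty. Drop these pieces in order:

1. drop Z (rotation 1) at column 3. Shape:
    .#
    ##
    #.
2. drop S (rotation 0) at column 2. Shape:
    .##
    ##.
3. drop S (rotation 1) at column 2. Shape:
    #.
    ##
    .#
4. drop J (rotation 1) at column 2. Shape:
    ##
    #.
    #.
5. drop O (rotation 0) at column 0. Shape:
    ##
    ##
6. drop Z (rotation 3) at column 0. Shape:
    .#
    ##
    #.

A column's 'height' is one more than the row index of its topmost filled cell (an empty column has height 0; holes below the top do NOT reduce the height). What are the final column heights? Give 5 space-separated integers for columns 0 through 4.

Answer: 4 5 10 10 4

Derivation:
Drop 1: Z rot1 at col 3 lands with bottom-row=0; cleared 0 line(s) (total 0); column heights now [0 0 0 2 3], max=3
Drop 2: S rot0 at col 2 lands with bottom-row=2; cleared 0 line(s) (total 0); column heights now [0 0 3 4 4], max=4
Drop 3: S rot1 at col 2 lands with bottom-row=4; cleared 0 line(s) (total 0); column heights now [0 0 7 6 4], max=7
Drop 4: J rot1 at col 2 lands with bottom-row=7; cleared 0 line(s) (total 0); column heights now [0 0 10 10 4], max=10
Drop 5: O rot0 at col 0 lands with bottom-row=0; cleared 0 line(s) (total 0); column heights now [2 2 10 10 4], max=10
Drop 6: Z rot3 at col 0 lands with bottom-row=2; cleared 0 line(s) (total 0); column heights now [4 5 10 10 4], max=10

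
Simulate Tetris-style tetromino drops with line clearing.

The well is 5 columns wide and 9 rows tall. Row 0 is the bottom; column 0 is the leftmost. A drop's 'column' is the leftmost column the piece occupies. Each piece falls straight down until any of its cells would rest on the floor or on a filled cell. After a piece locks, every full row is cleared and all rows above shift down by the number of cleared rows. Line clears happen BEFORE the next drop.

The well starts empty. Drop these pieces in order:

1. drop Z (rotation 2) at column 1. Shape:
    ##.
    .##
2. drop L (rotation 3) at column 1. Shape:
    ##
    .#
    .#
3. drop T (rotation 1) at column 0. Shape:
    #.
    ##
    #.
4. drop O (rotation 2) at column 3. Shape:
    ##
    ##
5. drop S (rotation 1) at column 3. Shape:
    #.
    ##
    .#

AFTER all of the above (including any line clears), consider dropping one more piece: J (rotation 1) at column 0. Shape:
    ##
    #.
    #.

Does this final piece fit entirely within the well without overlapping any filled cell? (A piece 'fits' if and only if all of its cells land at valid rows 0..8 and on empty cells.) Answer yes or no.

Drop 1: Z rot2 at col 1 lands with bottom-row=0; cleared 0 line(s) (total 0); column heights now [0 2 2 1 0], max=2
Drop 2: L rot3 at col 1 lands with bottom-row=2; cleared 0 line(s) (total 0); column heights now [0 5 5 1 0], max=5
Drop 3: T rot1 at col 0 lands with bottom-row=4; cleared 0 line(s) (total 0); column heights now [7 6 5 1 0], max=7
Drop 4: O rot2 at col 3 lands with bottom-row=1; cleared 0 line(s) (total 0); column heights now [7 6 5 3 3], max=7
Drop 5: S rot1 at col 3 lands with bottom-row=3; cleared 1 line(s) (total 1); column heights now [6 5 4 5 4], max=6
Test piece J rot1 at col 0 (width 2): heights before test = [6 5 4 5 4]; fits = True

Answer: yes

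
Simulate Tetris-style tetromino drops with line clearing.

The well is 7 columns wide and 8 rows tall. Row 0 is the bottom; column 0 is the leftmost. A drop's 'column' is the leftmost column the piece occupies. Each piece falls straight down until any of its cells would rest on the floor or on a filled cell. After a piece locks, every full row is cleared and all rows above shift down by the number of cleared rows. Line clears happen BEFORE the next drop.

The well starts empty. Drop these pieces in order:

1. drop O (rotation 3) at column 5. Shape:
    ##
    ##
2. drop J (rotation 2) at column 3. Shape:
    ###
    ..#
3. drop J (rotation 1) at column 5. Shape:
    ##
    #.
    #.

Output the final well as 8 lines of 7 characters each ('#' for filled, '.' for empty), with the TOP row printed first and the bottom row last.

Drop 1: O rot3 at col 5 lands with bottom-row=0; cleared 0 line(s) (total 0); column heights now [0 0 0 0 0 2 2], max=2
Drop 2: J rot2 at col 3 lands with bottom-row=2; cleared 0 line(s) (total 0); column heights now [0 0 0 4 4 4 2], max=4
Drop 3: J rot1 at col 5 lands with bottom-row=4; cleared 0 line(s) (total 0); column heights now [0 0 0 4 4 7 7], max=7

Answer: .......
.....##
.....#.
.....#.
...###.
.....#.
.....##
.....##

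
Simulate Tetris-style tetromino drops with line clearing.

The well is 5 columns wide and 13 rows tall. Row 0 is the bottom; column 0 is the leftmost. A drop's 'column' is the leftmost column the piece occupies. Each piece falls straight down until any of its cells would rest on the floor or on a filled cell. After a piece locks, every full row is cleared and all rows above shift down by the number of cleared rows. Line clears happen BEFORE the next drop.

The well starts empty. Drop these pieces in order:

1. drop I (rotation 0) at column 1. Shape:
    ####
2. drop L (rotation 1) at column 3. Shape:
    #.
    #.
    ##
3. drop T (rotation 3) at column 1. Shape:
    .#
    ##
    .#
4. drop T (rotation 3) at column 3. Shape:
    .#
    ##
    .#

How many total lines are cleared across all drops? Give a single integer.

Answer: 0

Derivation:
Drop 1: I rot0 at col 1 lands with bottom-row=0; cleared 0 line(s) (total 0); column heights now [0 1 1 1 1], max=1
Drop 2: L rot1 at col 3 lands with bottom-row=1; cleared 0 line(s) (total 0); column heights now [0 1 1 4 2], max=4
Drop 3: T rot3 at col 1 lands with bottom-row=1; cleared 0 line(s) (total 0); column heights now [0 3 4 4 2], max=4
Drop 4: T rot3 at col 3 lands with bottom-row=3; cleared 0 line(s) (total 0); column heights now [0 3 4 5 6], max=6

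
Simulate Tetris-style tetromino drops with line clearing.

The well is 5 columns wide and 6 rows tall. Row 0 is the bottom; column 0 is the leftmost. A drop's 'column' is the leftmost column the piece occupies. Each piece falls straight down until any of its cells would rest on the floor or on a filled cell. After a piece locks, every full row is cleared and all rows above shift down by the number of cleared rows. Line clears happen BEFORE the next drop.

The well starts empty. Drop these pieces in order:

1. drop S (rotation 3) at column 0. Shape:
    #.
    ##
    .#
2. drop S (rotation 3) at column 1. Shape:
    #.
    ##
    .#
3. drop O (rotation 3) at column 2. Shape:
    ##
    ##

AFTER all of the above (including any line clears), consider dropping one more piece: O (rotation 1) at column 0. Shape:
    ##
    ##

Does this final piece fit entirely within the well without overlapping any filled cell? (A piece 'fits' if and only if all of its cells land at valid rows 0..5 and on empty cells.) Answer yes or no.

Drop 1: S rot3 at col 0 lands with bottom-row=0; cleared 0 line(s) (total 0); column heights now [3 2 0 0 0], max=3
Drop 2: S rot3 at col 1 lands with bottom-row=1; cleared 0 line(s) (total 0); column heights now [3 4 3 0 0], max=4
Drop 3: O rot3 at col 2 lands with bottom-row=3; cleared 0 line(s) (total 0); column heights now [3 4 5 5 0], max=5
Test piece O rot1 at col 0 (width 2): heights before test = [3 4 5 5 0]; fits = True

Answer: yes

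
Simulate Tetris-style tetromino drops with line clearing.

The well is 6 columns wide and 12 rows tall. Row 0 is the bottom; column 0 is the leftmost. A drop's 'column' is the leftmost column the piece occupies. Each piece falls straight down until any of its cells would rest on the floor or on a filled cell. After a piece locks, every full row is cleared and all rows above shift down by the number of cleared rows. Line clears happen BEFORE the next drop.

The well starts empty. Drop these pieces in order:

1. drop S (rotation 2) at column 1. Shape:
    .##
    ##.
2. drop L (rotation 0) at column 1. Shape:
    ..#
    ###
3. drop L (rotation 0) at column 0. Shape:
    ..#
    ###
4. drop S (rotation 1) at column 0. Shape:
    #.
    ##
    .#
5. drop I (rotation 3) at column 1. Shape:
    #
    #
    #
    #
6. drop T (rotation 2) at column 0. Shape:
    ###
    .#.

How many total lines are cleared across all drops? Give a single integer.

Answer: 0

Derivation:
Drop 1: S rot2 at col 1 lands with bottom-row=0; cleared 0 line(s) (total 0); column heights now [0 1 2 2 0 0], max=2
Drop 2: L rot0 at col 1 lands with bottom-row=2; cleared 0 line(s) (total 0); column heights now [0 3 3 4 0 0], max=4
Drop 3: L rot0 at col 0 lands with bottom-row=3; cleared 0 line(s) (total 0); column heights now [4 4 5 4 0 0], max=5
Drop 4: S rot1 at col 0 lands with bottom-row=4; cleared 0 line(s) (total 0); column heights now [7 6 5 4 0 0], max=7
Drop 5: I rot3 at col 1 lands with bottom-row=6; cleared 0 line(s) (total 0); column heights now [7 10 5 4 0 0], max=10
Drop 6: T rot2 at col 0 lands with bottom-row=10; cleared 0 line(s) (total 0); column heights now [12 12 12 4 0 0], max=12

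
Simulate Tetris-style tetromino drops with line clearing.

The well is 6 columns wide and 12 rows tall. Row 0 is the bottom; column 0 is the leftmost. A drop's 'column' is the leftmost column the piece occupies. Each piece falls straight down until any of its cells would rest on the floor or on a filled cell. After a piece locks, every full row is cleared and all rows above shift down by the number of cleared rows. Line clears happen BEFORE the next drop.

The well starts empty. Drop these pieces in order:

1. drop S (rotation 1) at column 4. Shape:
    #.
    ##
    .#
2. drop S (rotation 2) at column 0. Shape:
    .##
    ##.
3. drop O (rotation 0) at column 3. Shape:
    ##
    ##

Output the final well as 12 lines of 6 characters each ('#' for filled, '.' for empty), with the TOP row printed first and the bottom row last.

Answer: ......
......
......
......
......
......
......
...##.
...##.
....#.
.##.##
##...#

Derivation:
Drop 1: S rot1 at col 4 lands with bottom-row=0; cleared 0 line(s) (total 0); column heights now [0 0 0 0 3 2], max=3
Drop 2: S rot2 at col 0 lands with bottom-row=0; cleared 0 line(s) (total 0); column heights now [1 2 2 0 3 2], max=3
Drop 3: O rot0 at col 3 lands with bottom-row=3; cleared 0 line(s) (total 0); column heights now [1 2 2 5 5 2], max=5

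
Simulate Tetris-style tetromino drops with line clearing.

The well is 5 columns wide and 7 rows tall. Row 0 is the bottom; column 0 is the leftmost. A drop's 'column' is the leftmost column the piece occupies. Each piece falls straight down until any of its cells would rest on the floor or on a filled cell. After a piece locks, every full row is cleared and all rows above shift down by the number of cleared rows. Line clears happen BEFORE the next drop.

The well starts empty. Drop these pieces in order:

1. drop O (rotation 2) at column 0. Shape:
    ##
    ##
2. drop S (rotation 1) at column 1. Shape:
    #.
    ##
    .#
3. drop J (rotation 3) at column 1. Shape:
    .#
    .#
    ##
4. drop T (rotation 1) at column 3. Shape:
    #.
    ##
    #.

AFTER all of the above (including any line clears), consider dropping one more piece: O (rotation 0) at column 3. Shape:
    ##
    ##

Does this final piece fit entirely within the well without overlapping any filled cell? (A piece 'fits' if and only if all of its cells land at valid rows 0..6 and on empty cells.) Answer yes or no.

Drop 1: O rot2 at col 0 lands with bottom-row=0; cleared 0 line(s) (total 0); column heights now [2 2 0 0 0], max=2
Drop 2: S rot1 at col 1 lands with bottom-row=1; cleared 0 line(s) (total 0); column heights now [2 4 3 0 0], max=4
Drop 3: J rot3 at col 1 lands with bottom-row=4; cleared 0 line(s) (total 0); column heights now [2 5 7 0 0], max=7
Drop 4: T rot1 at col 3 lands with bottom-row=0; cleared 1 line(s) (total 1); column heights now [1 4 6 2 0], max=6
Test piece O rot0 at col 3 (width 2): heights before test = [1 4 6 2 0]; fits = True

Answer: yes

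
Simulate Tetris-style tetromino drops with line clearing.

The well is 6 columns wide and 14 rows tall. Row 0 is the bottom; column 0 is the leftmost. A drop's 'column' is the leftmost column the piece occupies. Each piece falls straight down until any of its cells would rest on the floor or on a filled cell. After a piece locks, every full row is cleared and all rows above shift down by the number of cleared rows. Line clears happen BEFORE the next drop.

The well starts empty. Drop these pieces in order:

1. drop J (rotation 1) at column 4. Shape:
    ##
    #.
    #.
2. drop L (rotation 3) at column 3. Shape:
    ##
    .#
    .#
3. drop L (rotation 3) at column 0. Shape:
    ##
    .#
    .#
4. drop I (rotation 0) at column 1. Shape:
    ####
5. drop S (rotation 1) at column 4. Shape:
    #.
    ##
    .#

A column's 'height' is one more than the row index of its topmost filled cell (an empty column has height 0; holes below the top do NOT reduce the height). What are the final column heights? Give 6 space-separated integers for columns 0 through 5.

Drop 1: J rot1 at col 4 lands with bottom-row=0; cleared 0 line(s) (total 0); column heights now [0 0 0 0 3 3], max=3
Drop 2: L rot3 at col 3 lands with bottom-row=3; cleared 0 line(s) (total 0); column heights now [0 0 0 6 6 3], max=6
Drop 3: L rot3 at col 0 lands with bottom-row=0; cleared 0 line(s) (total 0); column heights now [3 3 0 6 6 3], max=6
Drop 4: I rot0 at col 1 lands with bottom-row=6; cleared 0 line(s) (total 0); column heights now [3 7 7 7 7 3], max=7
Drop 5: S rot1 at col 4 lands with bottom-row=6; cleared 0 line(s) (total 0); column heights now [3 7 7 7 9 8], max=9

Answer: 3 7 7 7 9 8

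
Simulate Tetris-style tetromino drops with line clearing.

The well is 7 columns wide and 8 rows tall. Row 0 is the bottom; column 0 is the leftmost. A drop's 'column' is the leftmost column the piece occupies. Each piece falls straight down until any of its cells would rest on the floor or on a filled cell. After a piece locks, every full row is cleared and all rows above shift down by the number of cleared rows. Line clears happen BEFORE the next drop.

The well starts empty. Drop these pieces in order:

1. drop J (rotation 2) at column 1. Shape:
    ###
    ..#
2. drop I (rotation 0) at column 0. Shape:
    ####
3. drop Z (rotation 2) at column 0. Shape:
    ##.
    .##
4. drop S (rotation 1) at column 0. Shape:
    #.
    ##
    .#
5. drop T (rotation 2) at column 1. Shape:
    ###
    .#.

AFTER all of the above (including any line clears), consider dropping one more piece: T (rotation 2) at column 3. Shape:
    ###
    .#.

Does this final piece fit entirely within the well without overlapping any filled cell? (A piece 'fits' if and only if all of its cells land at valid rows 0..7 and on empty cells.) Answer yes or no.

Drop 1: J rot2 at col 1 lands with bottom-row=0; cleared 0 line(s) (total 0); column heights now [0 2 2 2 0 0 0], max=2
Drop 2: I rot0 at col 0 lands with bottom-row=2; cleared 0 line(s) (total 0); column heights now [3 3 3 3 0 0 0], max=3
Drop 3: Z rot2 at col 0 lands with bottom-row=3; cleared 0 line(s) (total 0); column heights now [5 5 4 3 0 0 0], max=5
Drop 4: S rot1 at col 0 lands with bottom-row=5; cleared 0 line(s) (total 0); column heights now [8 7 4 3 0 0 0], max=8
Drop 5: T rot2 at col 1 lands with bottom-row=6; cleared 0 line(s) (total 0); column heights now [8 8 8 8 0 0 0], max=8
Test piece T rot2 at col 3 (width 3): heights before test = [8 8 8 8 0 0 0]; fits = False

Answer: no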